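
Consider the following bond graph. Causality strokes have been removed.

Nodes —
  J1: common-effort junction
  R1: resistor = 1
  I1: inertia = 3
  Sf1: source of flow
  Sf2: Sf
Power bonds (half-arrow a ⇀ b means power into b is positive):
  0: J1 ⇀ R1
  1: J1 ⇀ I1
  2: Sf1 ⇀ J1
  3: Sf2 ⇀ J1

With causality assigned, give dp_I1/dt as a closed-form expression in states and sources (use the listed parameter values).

bond 2 →Sf1  (Sf1 (Sf) sets flow on bond)
bond 3 →Sf2  (Sf2 fixes flow; stroke at Sf2)
bond 1 →I1  (prefer integral on I1)
bond 0 →J1  (J1: last free bond brings effort in)

dp_I1/dt = F_Sf1 + F_Sf2 - p_I1/3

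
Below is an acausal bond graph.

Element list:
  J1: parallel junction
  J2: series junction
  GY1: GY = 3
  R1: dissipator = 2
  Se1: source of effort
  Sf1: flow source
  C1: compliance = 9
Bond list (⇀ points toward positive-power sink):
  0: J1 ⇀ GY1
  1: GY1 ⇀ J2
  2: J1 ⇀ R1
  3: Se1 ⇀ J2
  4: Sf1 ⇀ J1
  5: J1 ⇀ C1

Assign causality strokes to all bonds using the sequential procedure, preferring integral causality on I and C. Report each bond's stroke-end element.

bond 3 →J2  (Se1 (Se) sets effort on bond)
bond 4 →Sf1  (source Sf1 imposes f)
bond 1 →GY1  (J2 needs exactly one f-in)
bond 0 →GY1  (GY GY1: same side as bond 1)
bond 5 →J1  (C1: C, integral causality)
bond 2 →R1  (J1: bond 5 brought effort, rest push out)

β0 →GY1
β1 →GY1
β2 →R1
β3 →J2
β4 →Sf1
β5 →J1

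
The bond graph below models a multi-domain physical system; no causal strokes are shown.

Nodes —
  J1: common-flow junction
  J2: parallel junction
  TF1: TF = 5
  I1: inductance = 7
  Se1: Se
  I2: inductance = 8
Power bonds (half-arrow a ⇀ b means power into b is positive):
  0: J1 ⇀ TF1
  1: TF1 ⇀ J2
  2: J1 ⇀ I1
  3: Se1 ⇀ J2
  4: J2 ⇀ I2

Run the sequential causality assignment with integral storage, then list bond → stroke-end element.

bond 0 stroke→J1
bond 1 stroke→TF1
bond 2 stroke→I1
bond 3 stroke→J2
bond 4 stroke→I2

#3 stroke at J2  (source Se1 imposes e)
#1 stroke at TF1  (J2: bond 3 brought effort, rest push out)
#4 stroke at I2  (J2 effort already set via bond 3)
#0 stroke at J1  (TF1 one-in-one-out from 1)
#2 stroke at I1  (J1: last free bond brings flow in)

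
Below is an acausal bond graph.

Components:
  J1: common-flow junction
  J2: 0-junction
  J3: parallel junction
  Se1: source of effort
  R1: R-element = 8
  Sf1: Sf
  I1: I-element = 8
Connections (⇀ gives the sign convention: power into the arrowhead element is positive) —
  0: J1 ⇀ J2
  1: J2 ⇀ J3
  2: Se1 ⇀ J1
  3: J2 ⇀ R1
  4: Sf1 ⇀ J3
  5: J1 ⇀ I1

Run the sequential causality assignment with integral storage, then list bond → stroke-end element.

#0 stroke at J1
#1 stroke at J3
#2 stroke at J1
#3 stroke at J2
#4 stroke at Sf1
#5 stroke at I1

#2 stroke at J1  (Se1: effort source, stroke at far end)
#4 stroke at Sf1  (Sf1 (Sf) sets flow on bond)
#1 stroke at J3  (closing 0-jn rule on J3)
#5 stroke at I1  (I1 integral (f out))
#0 stroke at J1  (J1 flow already set via bond 5)
#3 stroke at J2  (J2: last free bond brings effort in)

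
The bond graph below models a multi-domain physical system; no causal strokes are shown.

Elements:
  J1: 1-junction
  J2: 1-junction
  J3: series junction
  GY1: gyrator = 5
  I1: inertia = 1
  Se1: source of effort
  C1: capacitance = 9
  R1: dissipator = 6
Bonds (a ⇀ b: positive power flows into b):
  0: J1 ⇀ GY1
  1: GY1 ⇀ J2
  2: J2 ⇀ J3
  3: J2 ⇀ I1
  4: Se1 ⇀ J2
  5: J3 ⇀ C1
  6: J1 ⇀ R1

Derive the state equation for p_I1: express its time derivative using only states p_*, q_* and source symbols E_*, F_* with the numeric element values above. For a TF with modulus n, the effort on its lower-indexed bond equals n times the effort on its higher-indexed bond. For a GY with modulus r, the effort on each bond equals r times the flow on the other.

bond 4 stroke→J2  (source Se1 imposes e)
bond 3 stroke→I1  (I1: I, integral causality)
bond 1 stroke→J2  (1-jn J2 has f-setter on 3)
bond 2 stroke→J2  (J2 flow already set via bond 3)
bond 5 stroke→J3  (J3 flow already set via bond 2)
bond 0 stroke→J1  (through GY1, causality inverts; strokes same side of GY1)
bond 6 stroke→R1  (only one flow-in slot at J1)

dp_I1/dt = E_Se1 - 25*p_I1/6 - q_C1/9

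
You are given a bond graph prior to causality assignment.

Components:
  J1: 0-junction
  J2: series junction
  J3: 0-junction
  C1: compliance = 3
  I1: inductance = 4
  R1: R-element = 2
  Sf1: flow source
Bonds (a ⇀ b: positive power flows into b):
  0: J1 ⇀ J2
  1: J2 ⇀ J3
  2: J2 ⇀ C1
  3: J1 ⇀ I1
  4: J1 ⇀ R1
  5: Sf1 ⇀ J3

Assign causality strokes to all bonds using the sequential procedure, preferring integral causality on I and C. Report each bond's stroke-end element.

b0 →J2
b1 →J3
b2 →J2
b3 →I1
b4 →J1
b5 →Sf1

β5 stroke at Sf1  (Sf1 (Sf) sets flow on bond)
β1 stroke at J3  (closing 0-jn rule on J3)
β0 stroke at J2  (1-jn J2 has f-setter on 1)
β2 stroke at J2  (common-f at J2 fixed by 1)
β3 stroke at I1  (I1 integral (f out))
β4 stroke at J1  (J1 needs exactly one e-in)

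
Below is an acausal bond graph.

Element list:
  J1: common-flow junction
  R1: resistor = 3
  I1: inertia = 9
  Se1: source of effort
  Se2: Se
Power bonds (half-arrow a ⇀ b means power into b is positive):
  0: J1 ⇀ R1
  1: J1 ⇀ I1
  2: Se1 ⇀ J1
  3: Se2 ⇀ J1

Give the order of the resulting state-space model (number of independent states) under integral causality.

bond 2 stroke at J1  (source Se1 imposes e)
bond 3 stroke at J1  (Se2 fixes effort; stroke away)
bond 1 stroke at I1  (I1 outputs flow p/I1)
bond 0 stroke at J1  (1-jn J1 has f-setter on 1)

1  (I1 all integral)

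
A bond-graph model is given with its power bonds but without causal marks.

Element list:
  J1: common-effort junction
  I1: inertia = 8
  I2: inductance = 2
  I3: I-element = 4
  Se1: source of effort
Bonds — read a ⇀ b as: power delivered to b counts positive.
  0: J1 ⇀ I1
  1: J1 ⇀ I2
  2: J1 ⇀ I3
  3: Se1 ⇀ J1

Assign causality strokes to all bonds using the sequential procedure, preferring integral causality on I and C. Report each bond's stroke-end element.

#3 →J1  (Se1: effort source, stroke at far end)
#0 →I1  (common-e at J1 fixed by 3)
#1 →I2  (J1 effort already set via bond 3)
#2 →I3  (J1 effort already set via bond 3)

#0 stroke→I1
#1 stroke→I2
#2 stroke→I3
#3 stroke→J1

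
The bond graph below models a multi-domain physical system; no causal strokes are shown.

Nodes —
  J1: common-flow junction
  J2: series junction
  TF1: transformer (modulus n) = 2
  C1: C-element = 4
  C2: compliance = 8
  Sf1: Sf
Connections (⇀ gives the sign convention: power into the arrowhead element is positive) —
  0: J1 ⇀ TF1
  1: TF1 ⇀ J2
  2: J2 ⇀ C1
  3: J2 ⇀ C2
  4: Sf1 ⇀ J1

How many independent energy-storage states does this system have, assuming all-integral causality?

2  (C1, C2 all integral)

bond 4 stroke→Sf1  (source Sf1 imposes f)
bond 0 stroke→J1  (J1 flow already set via bond 4)
bond 1 stroke→TF1  (TF TF1: opposite of bond 0)
bond 2 stroke→J2  (common-f at J2 fixed by 1)
bond 3 stroke→J2  (J2: bond 1 brought flow, rest push out)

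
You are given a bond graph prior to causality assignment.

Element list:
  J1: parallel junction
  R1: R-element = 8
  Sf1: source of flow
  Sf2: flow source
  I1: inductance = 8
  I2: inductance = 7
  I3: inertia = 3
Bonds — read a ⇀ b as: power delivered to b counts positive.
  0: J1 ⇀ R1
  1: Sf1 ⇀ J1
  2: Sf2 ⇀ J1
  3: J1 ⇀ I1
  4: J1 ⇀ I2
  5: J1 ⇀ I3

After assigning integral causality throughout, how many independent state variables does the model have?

3  (I1, I2, I3 all integral)

bond 1 stroke→Sf1  (source Sf1 imposes f)
bond 2 stroke→Sf2  (Sf2: flow source, stroke at near end)
bond 3 stroke→I1  (I1: I, integral causality)
bond 4 stroke→I2  (I2 integral (f out))
bond 5 stroke→I3  (prefer integral on I3)
bond 0 stroke→J1  (closing 0-jn rule on J1)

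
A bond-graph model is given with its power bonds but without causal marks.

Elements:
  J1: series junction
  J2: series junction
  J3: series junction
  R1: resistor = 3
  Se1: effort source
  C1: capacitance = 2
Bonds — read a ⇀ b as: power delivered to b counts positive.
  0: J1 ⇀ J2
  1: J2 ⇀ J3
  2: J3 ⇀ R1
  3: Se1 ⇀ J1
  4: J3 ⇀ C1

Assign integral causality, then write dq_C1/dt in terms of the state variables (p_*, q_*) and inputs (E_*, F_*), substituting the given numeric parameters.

#3 →J1  (Se1 (Se) sets effort on bond)
#0 →J2  (J1: last free bond brings flow in)
#1 →J3  (only one flow-in slot at J2)
#4 →J3  (prefer integral on C1)
#2 →R1  (J3: last free bond brings flow in)

dq_C1/dt = E_Se1/3 - q_C1/6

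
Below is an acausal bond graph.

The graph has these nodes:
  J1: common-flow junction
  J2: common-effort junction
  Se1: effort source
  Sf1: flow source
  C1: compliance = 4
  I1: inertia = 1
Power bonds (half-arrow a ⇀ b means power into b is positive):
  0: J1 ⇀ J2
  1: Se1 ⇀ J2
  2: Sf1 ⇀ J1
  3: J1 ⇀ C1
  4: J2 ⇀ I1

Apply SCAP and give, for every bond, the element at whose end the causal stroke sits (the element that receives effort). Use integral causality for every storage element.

β0 stroke at J1
β1 stroke at J2
β2 stroke at Sf1
β3 stroke at J1
β4 stroke at I1

#1 stroke at J2  (source Se1 imposes e)
#2 stroke at Sf1  (source Sf1 imposes f)
#0 stroke at J1  (1-jn J1 has f-setter on 2)
#3 stroke at J1  (common-f at J1 fixed by 2)
#4 stroke at I1  (0-jn J2 has e-setter on 1)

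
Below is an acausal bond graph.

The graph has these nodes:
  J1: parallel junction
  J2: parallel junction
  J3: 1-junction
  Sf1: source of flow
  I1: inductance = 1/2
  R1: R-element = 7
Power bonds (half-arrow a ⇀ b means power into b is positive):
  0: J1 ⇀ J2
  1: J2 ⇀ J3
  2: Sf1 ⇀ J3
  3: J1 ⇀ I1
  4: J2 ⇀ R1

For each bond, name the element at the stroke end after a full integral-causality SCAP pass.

#0 |J1
#1 |J3
#2 |Sf1
#3 |I1
#4 |J2

b2 →Sf1  (Sf1: flow source, stroke at near end)
b1 →J3  (J3: bond 2 brought flow, rest push out)
b3 →I1  (I1 integral (f out))
b0 →J1  (J1 needs exactly one e-in)
b4 →J2  (closing 0-jn rule on J2)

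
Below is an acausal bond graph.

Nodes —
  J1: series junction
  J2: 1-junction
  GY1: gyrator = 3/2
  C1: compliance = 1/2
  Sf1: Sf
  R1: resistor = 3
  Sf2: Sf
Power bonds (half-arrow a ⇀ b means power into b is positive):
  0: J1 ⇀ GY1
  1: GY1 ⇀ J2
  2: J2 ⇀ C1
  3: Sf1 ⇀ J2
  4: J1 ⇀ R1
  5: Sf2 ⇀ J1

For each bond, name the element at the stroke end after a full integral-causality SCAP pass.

β3 stroke→Sf1  (source Sf1 imposes f)
β5 stroke→Sf2  (Sf2: flow source, stroke at near end)
β0 stroke→J1  (1-jn J1 has f-setter on 5)
β4 stroke→J1  (common-f at J1 fixed by 5)
β1 stroke→J2  (common-f at J2 fixed by 3)
β2 stroke→J2  (common-f at J2 fixed by 3)

b0 →J1
b1 →J2
b2 →J2
b3 →Sf1
b4 →J1
b5 →Sf2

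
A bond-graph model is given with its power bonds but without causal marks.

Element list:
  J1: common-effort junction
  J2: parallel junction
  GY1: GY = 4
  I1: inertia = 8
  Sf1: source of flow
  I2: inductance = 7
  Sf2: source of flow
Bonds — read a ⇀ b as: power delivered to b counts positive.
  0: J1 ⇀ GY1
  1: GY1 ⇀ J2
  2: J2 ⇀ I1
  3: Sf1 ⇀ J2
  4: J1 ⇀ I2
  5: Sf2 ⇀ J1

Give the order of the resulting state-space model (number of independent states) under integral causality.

2  (I1, I2 all integral)

bond 3 stroke at Sf1  (source Sf1 imposes f)
bond 5 stroke at Sf2  (Sf2: flow source, stroke at near end)
bond 2 stroke at I1  (I1 integral (f out))
bond 1 stroke at J2  (closing 0-jn rule on J2)
bond 0 stroke at J1  (GY GY1: same side as bond 1)
bond 4 stroke at I2  (J1 effort already set via bond 0)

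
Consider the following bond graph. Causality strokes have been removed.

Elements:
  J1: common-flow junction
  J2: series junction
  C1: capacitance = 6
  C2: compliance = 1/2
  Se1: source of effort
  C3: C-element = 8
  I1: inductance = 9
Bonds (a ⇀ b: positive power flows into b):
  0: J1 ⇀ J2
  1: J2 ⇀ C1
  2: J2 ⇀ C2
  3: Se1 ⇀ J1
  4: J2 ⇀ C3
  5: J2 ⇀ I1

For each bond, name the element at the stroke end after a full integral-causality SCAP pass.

bond 3 stroke→J1  (Se1 fixes effort; stroke away)
bond 0 stroke→J2  (closing 1-jn rule on J1)
bond 1 stroke→J2  (prefer integral on C1)
bond 2 stroke→J2  (C2 outputs effort q/C2)
bond 4 stroke→J2  (C3 outputs effort q/C3)
bond 5 stroke→I1  (J2 needs exactly one f-in)

#0 stroke→J2
#1 stroke→J2
#2 stroke→J2
#3 stroke→J1
#4 stroke→J2
#5 stroke→I1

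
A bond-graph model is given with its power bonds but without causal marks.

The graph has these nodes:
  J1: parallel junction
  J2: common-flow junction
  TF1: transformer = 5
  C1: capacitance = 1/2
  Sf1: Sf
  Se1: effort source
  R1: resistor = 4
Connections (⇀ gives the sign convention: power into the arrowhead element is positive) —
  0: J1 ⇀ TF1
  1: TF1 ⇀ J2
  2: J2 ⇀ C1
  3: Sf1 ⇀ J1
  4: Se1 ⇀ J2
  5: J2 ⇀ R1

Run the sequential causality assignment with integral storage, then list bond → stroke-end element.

b3 stroke→Sf1  (source Sf1 imposes f)
b4 stroke→J2  (source Se1 imposes e)
b0 stroke→J1  (J1: last free bond brings effort in)
b1 stroke→TF1  (through TF1, causality passes straight; one stroke at TF1)
b2 stroke→J2  (common-f at J2 fixed by 1)
b5 stroke→J2  (common-f at J2 fixed by 1)

b0 stroke at J1
b1 stroke at TF1
b2 stroke at J2
b3 stroke at Sf1
b4 stroke at J2
b5 stroke at J2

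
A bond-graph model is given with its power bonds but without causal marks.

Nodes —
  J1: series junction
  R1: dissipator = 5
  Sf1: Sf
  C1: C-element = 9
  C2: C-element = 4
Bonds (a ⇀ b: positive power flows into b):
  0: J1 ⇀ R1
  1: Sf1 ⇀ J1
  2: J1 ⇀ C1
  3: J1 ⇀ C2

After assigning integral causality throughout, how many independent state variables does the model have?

2  (C1, C2 all integral)

b1 stroke→Sf1  (Sf1 fixes flow; stroke at Sf1)
b0 stroke→J1  (J1 flow already set via bond 1)
b2 stroke→J1  (J1 flow already set via bond 1)
b3 stroke→J1  (1-jn J1 has f-setter on 1)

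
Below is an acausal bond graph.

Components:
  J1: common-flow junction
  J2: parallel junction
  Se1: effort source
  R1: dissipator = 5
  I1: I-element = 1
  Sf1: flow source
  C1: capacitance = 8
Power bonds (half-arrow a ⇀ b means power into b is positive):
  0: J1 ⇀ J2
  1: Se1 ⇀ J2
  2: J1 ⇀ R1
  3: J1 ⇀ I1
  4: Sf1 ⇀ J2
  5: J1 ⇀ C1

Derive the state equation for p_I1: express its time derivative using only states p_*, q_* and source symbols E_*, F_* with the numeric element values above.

β1 |J2  (Se1: effort source, stroke at far end)
β4 |Sf1  (Sf1 (Sf) sets flow on bond)
β0 |J1  (J2 effort already set via bond 1)
β3 |I1  (I1: I, integral causality)
β2 |J1  (1-jn J1 has f-setter on 3)
β5 |J1  (J1: bond 3 brought flow, rest push out)

dp_I1/dt = -E_Se1 - 5*p_I1 - q_C1/8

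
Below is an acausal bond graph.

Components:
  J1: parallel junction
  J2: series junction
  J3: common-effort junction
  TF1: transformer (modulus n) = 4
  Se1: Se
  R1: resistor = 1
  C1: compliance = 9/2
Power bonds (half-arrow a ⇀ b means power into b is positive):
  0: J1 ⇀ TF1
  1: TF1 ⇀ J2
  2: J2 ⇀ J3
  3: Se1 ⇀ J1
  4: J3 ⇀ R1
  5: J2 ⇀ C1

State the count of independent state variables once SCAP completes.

1  (C1 all integral)

#3 |J1  (source Se1 imposes e)
#0 |TF1  (common-e at J1 fixed by 3)
#1 |J2  (TF1: transformer flips bond 0)
#5 |J2  (C1 integral (e out))
#2 |J3  (only one flow-in slot at J2)
#4 |R1  (0-jn J3 has e-setter on 2)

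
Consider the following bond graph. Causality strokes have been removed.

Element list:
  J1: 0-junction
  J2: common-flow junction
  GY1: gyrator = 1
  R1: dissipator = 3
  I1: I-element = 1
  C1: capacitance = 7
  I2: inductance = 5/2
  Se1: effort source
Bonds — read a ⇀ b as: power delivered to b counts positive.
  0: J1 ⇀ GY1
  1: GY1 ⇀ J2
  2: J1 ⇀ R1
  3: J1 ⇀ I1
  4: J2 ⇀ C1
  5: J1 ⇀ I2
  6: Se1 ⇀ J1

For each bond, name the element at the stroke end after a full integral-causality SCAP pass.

b0 stroke at GY1
b1 stroke at GY1
b2 stroke at R1
b3 stroke at I1
b4 stroke at J2
b5 stroke at I2
b6 stroke at J1

bond 6 →J1  (Se1 (Se) sets effort on bond)
bond 0 →GY1  (common-e at J1 fixed by 6)
bond 2 →R1  (common-e at J1 fixed by 6)
bond 3 →I1  (J1: bond 6 brought effort, rest push out)
bond 5 →I2  (common-e at J1 fixed by 6)
bond 1 →GY1  (GY1: gyrator matches bond 0)
bond 4 →J2  (J2: bond 1 brought flow, rest push out)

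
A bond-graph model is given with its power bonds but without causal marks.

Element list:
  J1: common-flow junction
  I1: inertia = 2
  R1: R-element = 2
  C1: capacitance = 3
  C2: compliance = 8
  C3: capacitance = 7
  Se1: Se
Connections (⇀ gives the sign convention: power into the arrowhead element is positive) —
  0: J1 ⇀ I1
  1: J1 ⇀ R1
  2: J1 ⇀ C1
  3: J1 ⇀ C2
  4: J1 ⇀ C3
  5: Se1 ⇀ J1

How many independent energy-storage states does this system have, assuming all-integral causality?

4  (C1, C2, C3, I1 all integral)

β5 →J1  (Se1 fixes effort; stroke away)
β0 →I1  (I1: I, integral causality)
β1 →J1  (J1 flow already set via bond 0)
β2 →J1  (1-jn J1 has f-setter on 0)
β3 →J1  (J1 flow already set via bond 0)
β4 →J1  (common-f at J1 fixed by 0)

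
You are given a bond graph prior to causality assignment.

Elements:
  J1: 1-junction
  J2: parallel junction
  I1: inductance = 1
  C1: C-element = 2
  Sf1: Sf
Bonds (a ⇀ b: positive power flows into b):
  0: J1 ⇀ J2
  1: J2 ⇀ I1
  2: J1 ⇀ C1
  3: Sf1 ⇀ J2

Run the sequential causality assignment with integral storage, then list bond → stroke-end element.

bond 0 →J2
bond 1 →I1
bond 2 →J1
bond 3 →Sf1

#3 stroke at Sf1  (Sf1 (Sf) sets flow on bond)
#1 stroke at I1  (prefer integral on I1)
#0 stroke at J2  (only one effort-in slot at J2)
#2 stroke at J1  (J1: bond 0 brought flow, rest push out)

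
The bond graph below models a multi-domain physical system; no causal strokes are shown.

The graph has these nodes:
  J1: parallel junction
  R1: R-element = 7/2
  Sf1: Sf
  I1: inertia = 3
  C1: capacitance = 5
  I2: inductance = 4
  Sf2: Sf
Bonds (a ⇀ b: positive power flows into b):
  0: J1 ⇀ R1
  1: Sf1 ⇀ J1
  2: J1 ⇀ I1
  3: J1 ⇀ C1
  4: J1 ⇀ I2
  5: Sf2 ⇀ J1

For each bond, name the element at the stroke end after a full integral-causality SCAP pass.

#1 stroke at Sf1  (source Sf1 imposes f)
#5 stroke at Sf2  (Sf2 (Sf) sets flow on bond)
#2 stroke at I1  (prefer integral on I1)
#3 stroke at J1  (C1: C, integral causality)
#0 stroke at R1  (common-e at J1 fixed by 3)
#4 stroke at I2  (J1: bond 3 brought effort, rest push out)

b0 stroke→R1
b1 stroke→Sf1
b2 stroke→I1
b3 stroke→J1
b4 stroke→I2
b5 stroke→Sf2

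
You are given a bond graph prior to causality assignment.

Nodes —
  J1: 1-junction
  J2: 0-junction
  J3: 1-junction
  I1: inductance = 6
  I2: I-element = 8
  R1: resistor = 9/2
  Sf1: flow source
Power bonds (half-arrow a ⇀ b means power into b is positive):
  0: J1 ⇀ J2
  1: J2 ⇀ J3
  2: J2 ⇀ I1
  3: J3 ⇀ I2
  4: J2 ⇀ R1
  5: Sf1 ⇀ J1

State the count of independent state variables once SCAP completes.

b5 stroke at Sf1  (Sf1 (Sf) sets flow on bond)
b0 stroke at J1  (common-f at J1 fixed by 5)
b2 stroke at I1  (I1 outputs flow p/I1)
b3 stroke at I2  (I2: I, integral causality)
b1 stroke at J3  (J3 flow already set via bond 3)
b4 stroke at J2  (closing 0-jn rule on J2)

2  (I1, I2 all integral)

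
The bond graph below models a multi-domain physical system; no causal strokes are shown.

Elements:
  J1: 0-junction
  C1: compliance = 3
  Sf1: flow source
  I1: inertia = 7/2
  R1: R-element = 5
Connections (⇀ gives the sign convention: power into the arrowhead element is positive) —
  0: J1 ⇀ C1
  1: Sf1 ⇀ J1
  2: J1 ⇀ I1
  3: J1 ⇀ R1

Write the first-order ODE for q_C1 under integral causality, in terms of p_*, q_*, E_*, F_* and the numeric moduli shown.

bond 1 stroke at Sf1  (Sf1 (Sf) sets flow on bond)
bond 0 stroke at J1  (C1: C, integral causality)
bond 2 stroke at I1  (J1: bond 0 brought effort, rest push out)
bond 3 stroke at R1  (0-jn J1 has e-setter on 0)

dq_C1/dt = F_Sf1 - 2*p_I1/7 - q_C1/15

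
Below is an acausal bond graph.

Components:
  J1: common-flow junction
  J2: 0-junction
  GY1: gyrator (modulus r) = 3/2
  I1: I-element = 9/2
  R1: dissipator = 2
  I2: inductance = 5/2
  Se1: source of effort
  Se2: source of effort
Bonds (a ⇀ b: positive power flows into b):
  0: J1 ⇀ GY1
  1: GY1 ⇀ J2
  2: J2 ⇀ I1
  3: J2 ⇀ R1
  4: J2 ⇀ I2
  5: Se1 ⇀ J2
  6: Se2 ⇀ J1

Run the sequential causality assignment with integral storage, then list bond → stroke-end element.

bond 5 |J2  (Se1 (Se) sets effort on bond)
bond 6 |J1  (Se2 (Se) sets effort on bond)
bond 0 |GY1  (J1: last free bond brings flow in)
bond 1 |GY1  (J2: bond 5 brought effort, rest push out)
bond 2 |I1  (common-e at J2 fixed by 5)
bond 3 |R1  (common-e at J2 fixed by 5)
bond 4 |I2  (J2 effort already set via bond 5)

#0 stroke→GY1
#1 stroke→GY1
#2 stroke→I1
#3 stroke→R1
#4 stroke→I2
#5 stroke→J2
#6 stroke→J1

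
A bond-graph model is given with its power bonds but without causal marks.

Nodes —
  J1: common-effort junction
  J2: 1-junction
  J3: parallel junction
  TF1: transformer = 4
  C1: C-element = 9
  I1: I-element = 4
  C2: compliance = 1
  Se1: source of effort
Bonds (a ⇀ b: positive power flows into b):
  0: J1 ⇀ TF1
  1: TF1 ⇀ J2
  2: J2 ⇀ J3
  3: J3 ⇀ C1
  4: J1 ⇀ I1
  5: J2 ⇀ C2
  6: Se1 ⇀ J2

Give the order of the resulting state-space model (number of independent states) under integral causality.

3  (C1, C2, I1 all integral)

#6 →J2  (Se1 fixes effort; stroke away)
#3 →J3  (prefer integral on C1)
#2 →J2  (0-jn J3 has e-setter on 3)
#4 →I1  (I1 integral (f out))
#0 →J1  (J1 needs exactly one e-in)
#1 →TF1  (TF1 one-in-one-out from 0)
#5 →J2  (common-f at J2 fixed by 1)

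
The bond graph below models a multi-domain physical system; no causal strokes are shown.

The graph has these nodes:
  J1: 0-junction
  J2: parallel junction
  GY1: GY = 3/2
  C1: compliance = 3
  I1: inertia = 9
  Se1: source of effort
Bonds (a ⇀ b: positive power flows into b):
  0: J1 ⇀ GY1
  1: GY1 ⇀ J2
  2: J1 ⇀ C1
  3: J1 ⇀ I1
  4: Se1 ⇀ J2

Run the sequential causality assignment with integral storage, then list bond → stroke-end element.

bond 4 →J2  (Se1 (Se) sets effort on bond)
bond 1 →GY1  (J2 effort already set via bond 4)
bond 0 →GY1  (through GY1, causality inverts; strokes same side of GY1)
bond 2 →J1  (C1 integral (e out))
bond 3 →I1  (0-jn J1 has e-setter on 2)

b0 →GY1
b1 →GY1
b2 →J1
b3 →I1
b4 →J2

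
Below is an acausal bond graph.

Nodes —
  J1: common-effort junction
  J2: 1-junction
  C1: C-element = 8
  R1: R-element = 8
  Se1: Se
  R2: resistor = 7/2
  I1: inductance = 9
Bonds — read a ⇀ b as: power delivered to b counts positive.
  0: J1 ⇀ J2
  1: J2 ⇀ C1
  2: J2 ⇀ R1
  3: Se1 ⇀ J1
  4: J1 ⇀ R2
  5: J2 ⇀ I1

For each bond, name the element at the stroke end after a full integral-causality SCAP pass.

#3 →J1  (Se1 fixes effort; stroke away)
#0 →J2  (J1: bond 3 brought effort, rest push out)
#4 →R2  (J1 effort already set via bond 3)
#1 →J2  (C1: C, integral causality)
#5 →I1  (I1: I, integral causality)
#2 →J2  (J2 flow already set via bond 5)

#0 →J2
#1 →J2
#2 →J2
#3 →J1
#4 →R2
#5 →I1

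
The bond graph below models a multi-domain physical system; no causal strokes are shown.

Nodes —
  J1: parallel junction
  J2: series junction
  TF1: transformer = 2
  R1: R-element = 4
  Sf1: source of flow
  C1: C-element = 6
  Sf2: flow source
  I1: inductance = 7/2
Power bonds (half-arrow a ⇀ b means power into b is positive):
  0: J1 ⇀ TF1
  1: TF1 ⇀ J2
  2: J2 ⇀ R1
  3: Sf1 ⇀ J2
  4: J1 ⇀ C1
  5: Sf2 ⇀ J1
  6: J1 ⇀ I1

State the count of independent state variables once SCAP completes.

2  (C1, I1 all integral)

b3 →Sf1  (Sf1: flow source, stroke at near end)
b5 →Sf2  (source Sf2 imposes f)
b1 →J2  (J2: bond 3 brought flow, rest push out)
b2 →J2  (J2: bond 3 brought flow, rest push out)
b0 →TF1  (through TF1, causality passes straight; one stroke at TF1)
b4 →J1  (C1: C, integral causality)
b6 →I1  (J1 effort already set via bond 4)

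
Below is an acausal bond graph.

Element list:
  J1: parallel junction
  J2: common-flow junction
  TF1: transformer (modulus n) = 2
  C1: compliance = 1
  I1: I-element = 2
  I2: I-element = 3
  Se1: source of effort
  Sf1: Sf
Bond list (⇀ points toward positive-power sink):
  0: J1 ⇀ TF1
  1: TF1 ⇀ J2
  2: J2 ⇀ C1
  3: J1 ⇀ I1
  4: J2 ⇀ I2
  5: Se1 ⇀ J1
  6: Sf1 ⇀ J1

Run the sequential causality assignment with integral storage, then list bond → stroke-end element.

b0 →TF1
b1 →J2
b2 →J2
b3 →I1
b4 →I2
b5 →J1
b6 →Sf1

b5 →J1  (Se1 (Se) sets effort on bond)
b6 →Sf1  (Sf1 fixes flow; stroke at Sf1)
b0 →TF1  (0-jn J1 has e-setter on 5)
b3 →I1  (J1 effort already set via bond 5)
b1 →J2  (TF TF1: opposite of bond 0)
b2 →J2  (C1 integral (e out))
b4 →I2  (J2 needs exactly one f-in)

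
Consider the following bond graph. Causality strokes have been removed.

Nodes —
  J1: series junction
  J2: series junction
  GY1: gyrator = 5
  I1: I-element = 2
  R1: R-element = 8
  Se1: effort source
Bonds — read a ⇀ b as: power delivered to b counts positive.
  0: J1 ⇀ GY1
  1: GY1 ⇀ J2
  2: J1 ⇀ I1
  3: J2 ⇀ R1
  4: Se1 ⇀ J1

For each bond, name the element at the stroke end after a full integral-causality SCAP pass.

β0 stroke at J1
β1 stroke at J2
β2 stroke at I1
β3 stroke at R1
β4 stroke at J1

β4 stroke→J1  (source Se1 imposes e)
β2 stroke→I1  (prefer integral on I1)
β0 stroke→J1  (common-f at J1 fixed by 2)
β1 stroke→J2  (GY GY1: same side as bond 0)
β3 stroke→R1  (only one flow-in slot at J2)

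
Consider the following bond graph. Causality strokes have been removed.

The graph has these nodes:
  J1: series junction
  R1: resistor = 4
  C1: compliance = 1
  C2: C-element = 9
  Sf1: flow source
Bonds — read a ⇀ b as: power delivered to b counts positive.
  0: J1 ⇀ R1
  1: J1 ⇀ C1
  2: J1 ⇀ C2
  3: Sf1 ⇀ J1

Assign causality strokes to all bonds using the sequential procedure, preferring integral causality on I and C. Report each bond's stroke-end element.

β0 stroke→J1
β1 stroke→J1
β2 stroke→J1
β3 stroke→Sf1

b3 |Sf1  (Sf1 fixes flow; stroke at Sf1)
b0 |J1  (common-f at J1 fixed by 3)
b1 |J1  (J1: bond 3 brought flow, rest push out)
b2 |J1  (common-f at J1 fixed by 3)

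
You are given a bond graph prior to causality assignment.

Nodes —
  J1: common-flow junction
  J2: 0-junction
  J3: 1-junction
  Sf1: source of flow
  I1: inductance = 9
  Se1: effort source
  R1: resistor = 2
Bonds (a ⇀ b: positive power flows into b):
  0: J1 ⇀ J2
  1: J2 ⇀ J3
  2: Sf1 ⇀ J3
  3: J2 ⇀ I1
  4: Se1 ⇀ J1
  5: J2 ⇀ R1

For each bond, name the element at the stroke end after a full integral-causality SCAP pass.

#2 →Sf1  (source Sf1 imposes f)
#4 →J1  (Se1: effort source, stroke at far end)
#0 →J2  (J1 needs exactly one f-in)
#1 →J3  (0-jn J2 has e-setter on 0)
#3 →I1  (common-e at J2 fixed by 0)
#5 →R1  (J2 effort already set via bond 0)

bond 0 →J2
bond 1 →J3
bond 2 →Sf1
bond 3 →I1
bond 4 →J1
bond 5 →R1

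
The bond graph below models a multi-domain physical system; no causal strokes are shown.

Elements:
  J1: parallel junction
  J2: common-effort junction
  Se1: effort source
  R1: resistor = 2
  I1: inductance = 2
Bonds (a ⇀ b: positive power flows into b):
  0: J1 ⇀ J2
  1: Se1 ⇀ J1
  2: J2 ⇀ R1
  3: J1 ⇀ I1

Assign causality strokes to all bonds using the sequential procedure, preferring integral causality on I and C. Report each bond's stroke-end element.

bond 0 →J2
bond 1 →J1
bond 2 →R1
bond 3 →I1

β1 stroke→J1  (Se1 fixes effort; stroke away)
β0 stroke→J2  (0-jn J1 has e-setter on 1)
β3 stroke→I1  (common-e at J1 fixed by 1)
β2 stroke→R1  (J2: bond 0 brought effort, rest push out)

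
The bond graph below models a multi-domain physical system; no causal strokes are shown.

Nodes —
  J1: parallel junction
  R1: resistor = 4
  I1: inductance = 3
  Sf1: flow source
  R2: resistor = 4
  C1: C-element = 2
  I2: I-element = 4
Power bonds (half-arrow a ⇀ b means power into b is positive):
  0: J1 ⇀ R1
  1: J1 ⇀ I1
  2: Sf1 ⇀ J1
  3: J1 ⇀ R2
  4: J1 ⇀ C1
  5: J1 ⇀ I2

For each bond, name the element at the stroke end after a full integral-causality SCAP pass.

b0 →R1
b1 →I1
b2 →Sf1
b3 →R2
b4 →J1
b5 →I2

b2 →Sf1  (Sf1 (Sf) sets flow on bond)
b1 →I1  (I1: I, integral causality)
b4 →J1  (C1: C, integral causality)
b0 →R1  (common-e at J1 fixed by 4)
b3 →R2  (J1: bond 4 brought effort, rest push out)
b5 →I2  (common-e at J1 fixed by 4)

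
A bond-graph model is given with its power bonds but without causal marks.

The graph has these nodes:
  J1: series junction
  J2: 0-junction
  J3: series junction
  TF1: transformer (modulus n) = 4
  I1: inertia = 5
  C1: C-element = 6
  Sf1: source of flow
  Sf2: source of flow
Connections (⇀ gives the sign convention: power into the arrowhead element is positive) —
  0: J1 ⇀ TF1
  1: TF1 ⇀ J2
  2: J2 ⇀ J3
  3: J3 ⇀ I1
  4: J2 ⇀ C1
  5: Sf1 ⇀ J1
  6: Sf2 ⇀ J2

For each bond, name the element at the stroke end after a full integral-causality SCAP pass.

#5 |Sf1  (source Sf1 imposes f)
#6 |Sf2  (Sf2: flow source, stroke at near end)
#0 |J1  (J1: bond 5 brought flow, rest push out)
#1 |TF1  (through TF1, causality passes straight; one stroke at TF1)
#3 |I1  (I1 integral (f out))
#2 |J3  (1-jn J3 has f-setter on 3)
#4 |J2  (J2: last free bond brings effort in)

#0 stroke at J1
#1 stroke at TF1
#2 stroke at J3
#3 stroke at I1
#4 stroke at J2
#5 stroke at Sf1
#6 stroke at Sf2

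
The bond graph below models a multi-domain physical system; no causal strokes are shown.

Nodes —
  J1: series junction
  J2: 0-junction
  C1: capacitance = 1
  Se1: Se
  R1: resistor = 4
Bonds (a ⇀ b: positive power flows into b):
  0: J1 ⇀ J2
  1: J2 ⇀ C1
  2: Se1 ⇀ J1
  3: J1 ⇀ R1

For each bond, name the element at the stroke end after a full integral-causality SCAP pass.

#0 stroke at J1
#1 stroke at J2
#2 stroke at J1
#3 stroke at R1

β2 →J1  (Se1 fixes effort; stroke away)
β1 →J2  (C1: C, integral causality)
β0 →J1  (J2 effort already set via bond 1)
β3 →R1  (only one flow-in slot at J1)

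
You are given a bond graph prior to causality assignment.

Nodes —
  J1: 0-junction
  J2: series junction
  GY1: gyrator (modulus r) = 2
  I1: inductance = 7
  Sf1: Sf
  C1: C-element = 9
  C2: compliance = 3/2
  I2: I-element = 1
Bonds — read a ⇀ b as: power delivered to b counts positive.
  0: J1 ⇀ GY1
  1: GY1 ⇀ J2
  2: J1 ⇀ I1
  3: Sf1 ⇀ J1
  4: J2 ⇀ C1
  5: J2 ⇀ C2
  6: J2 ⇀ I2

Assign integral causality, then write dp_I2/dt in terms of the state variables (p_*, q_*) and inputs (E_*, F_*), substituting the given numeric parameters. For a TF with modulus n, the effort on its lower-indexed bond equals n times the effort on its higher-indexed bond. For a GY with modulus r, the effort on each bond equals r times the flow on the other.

dp_I2/dt = 2*F_Sf1 - 2*p_I1/7 - q_C1/9 - 2*q_C2/3

bond 3 |Sf1  (Sf1: flow source, stroke at near end)
bond 2 |I1  (I1 outputs flow p/I1)
bond 0 |J1  (J1 needs exactly one e-in)
bond 1 |J2  (through GY1, causality inverts; strokes same side of GY1)
bond 4 |J2  (prefer integral on C1)
bond 5 |J2  (C2 outputs effort q/C2)
bond 6 |I2  (closing 1-jn rule on J2)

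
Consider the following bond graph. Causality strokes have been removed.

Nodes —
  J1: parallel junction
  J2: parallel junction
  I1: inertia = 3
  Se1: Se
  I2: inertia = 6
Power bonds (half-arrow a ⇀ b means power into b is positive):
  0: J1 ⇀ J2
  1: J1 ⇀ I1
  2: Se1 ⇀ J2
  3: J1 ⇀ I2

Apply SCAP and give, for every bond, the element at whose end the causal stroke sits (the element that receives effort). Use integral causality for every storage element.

β2 stroke at J2  (source Se1 imposes e)
β0 stroke at J1  (J2 effort already set via bond 2)
β1 stroke at I1  (J1: bond 0 brought effort, rest push out)
β3 stroke at I2  (J1: bond 0 brought effort, rest push out)

b0 stroke at J1
b1 stroke at I1
b2 stroke at J2
b3 stroke at I2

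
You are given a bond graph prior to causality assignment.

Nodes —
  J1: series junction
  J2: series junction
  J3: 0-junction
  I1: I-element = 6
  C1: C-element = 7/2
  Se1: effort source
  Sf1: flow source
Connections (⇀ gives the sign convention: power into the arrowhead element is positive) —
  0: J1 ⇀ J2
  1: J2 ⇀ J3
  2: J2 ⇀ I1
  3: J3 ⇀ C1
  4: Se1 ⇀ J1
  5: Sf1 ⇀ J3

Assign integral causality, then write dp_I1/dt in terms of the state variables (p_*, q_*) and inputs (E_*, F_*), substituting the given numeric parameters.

dp_I1/dt = E_Se1 - 2*q_C1/7

bond 4 stroke→J1  (Se1 (Se) sets effort on bond)
bond 5 stroke→Sf1  (Sf1 fixes flow; stroke at Sf1)
bond 0 stroke→J2  (J1 needs exactly one f-in)
bond 2 stroke→I1  (I1 integral (f out))
bond 1 stroke→J2  (J2 flow already set via bond 2)
bond 3 stroke→J3  (J3 needs exactly one e-in)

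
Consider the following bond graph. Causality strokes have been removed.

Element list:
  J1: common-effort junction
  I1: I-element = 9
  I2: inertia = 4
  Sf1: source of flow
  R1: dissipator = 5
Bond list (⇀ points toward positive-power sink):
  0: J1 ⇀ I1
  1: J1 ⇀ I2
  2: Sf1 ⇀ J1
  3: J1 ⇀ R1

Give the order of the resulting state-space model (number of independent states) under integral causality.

bond 2 stroke→Sf1  (Sf1: flow source, stroke at near end)
bond 0 stroke→I1  (I1 outputs flow p/I1)
bond 1 stroke→I2  (prefer integral on I2)
bond 3 stroke→J1  (J1 needs exactly one e-in)

2  (I1, I2 all integral)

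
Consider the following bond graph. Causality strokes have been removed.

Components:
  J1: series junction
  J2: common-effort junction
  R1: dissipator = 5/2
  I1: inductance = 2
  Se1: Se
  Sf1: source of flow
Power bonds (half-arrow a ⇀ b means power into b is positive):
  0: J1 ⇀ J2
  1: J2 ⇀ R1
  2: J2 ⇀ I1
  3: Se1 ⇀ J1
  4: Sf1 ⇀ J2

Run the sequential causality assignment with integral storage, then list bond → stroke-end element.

b0 →J2
b1 →R1
b2 →I1
b3 →J1
b4 →Sf1

#3 stroke at J1  (Se1 fixes effort; stroke away)
#4 stroke at Sf1  (source Sf1 imposes f)
#0 stroke at J2  (J1 needs exactly one f-in)
#1 stroke at R1  (common-e at J2 fixed by 0)
#2 stroke at I1  (J2: bond 0 brought effort, rest push out)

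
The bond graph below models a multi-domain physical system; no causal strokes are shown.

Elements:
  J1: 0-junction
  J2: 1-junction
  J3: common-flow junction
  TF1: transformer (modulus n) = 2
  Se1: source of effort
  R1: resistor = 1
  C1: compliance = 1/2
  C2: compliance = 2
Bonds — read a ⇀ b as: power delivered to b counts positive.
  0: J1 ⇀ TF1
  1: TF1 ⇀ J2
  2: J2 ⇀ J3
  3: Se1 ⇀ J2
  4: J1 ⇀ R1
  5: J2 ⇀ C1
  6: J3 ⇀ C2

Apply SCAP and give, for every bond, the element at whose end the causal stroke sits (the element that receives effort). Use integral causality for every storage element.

#3 |J2  (source Se1 imposes e)
#5 |J2  (C1 integral (e out))
#6 |J3  (prefer integral on C2)
#2 |J2  (J3 needs exactly one f-in)
#1 |TF1  (J2: last free bond brings flow in)
#0 |J1  (TF1 one-in-one-out from 1)
#4 |R1  (common-e at J1 fixed by 0)

#0 |J1
#1 |TF1
#2 |J2
#3 |J2
#4 |R1
#5 |J2
#6 |J3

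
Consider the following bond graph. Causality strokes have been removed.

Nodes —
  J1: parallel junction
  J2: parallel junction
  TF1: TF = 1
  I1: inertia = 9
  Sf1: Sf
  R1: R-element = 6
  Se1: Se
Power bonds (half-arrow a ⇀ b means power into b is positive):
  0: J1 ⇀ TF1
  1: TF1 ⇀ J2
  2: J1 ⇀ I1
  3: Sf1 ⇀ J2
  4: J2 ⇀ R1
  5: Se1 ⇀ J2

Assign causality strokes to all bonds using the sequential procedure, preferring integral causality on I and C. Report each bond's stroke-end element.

bond 3 |Sf1  (Sf1: flow source, stroke at near end)
bond 5 |J2  (Se1: effort source, stroke at far end)
bond 1 |TF1  (J2 effort already set via bond 5)
bond 4 |R1  (J2 effort already set via bond 5)
bond 0 |J1  (TF1: transformer flips bond 1)
bond 2 |I1  (J1: bond 0 brought effort, rest push out)

bond 0 stroke at J1
bond 1 stroke at TF1
bond 2 stroke at I1
bond 3 stroke at Sf1
bond 4 stroke at R1
bond 5 stroke at J2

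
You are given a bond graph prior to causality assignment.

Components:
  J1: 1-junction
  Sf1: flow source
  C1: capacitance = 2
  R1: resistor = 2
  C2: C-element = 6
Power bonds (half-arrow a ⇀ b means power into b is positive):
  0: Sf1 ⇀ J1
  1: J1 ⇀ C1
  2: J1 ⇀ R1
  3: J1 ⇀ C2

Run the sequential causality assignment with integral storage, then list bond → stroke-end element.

bond 0 stroke at Sf1  (Sf1: flow source, stroke at near end)
bond 1 stroke at J1  (J1 flow already set via bond 0)
bond 2 stroke at J1  (common-f at J1 fixed by 0)
bond 3 stroke at J1  (J1 flow already set via bond 0)

#0 stroke at Sf1
#1 stroke at J1
#2 stroke at J1
#3 stroke at J1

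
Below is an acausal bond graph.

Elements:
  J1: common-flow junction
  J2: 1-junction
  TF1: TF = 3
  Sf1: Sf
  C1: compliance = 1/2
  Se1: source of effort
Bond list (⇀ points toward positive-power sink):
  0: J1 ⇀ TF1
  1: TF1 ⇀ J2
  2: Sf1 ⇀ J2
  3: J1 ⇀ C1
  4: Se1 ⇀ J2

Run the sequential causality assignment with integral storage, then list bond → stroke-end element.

bond 2 |Sf1  (Sf1 (Sf) sets flow on bond)
bond 4 |J2  (Se1 fixes effort; stroke away)
bond 1 |J2  (1-jn J2 has f-setter on 2)
bond 0 |TF1  (TF TF1: opposite of bond 1)
bond 3 |J1  (1-jn J1 has f-setter on 0)

b0 stroke→TF1
b1 stroke→J2
b2 stroke→Sf1
b3 stroke→J1
b4 stroke→J2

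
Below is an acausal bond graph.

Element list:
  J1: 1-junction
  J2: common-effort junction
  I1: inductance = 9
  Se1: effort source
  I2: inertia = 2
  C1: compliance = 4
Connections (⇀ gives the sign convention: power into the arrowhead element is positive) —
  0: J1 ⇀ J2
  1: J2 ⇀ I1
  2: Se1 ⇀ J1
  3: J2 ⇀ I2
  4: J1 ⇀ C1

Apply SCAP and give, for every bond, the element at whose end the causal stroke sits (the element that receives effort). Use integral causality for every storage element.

bond 0 stroke→J2
bond 1 stroke→I1
bond 2 stroke→J1
bond 3 stroke→I2
bond 4 stroke→J1

#2 |J1  (Se1 fixes effort; stroke away)
#1 |I1  (I1 outputs flow p/I1)
#3 |I2  (I2 outputs flow p/I2)
#0 |J2  (J2: last free bond brings effort in)
#4 |J1  (J1 flow already set via bond 0)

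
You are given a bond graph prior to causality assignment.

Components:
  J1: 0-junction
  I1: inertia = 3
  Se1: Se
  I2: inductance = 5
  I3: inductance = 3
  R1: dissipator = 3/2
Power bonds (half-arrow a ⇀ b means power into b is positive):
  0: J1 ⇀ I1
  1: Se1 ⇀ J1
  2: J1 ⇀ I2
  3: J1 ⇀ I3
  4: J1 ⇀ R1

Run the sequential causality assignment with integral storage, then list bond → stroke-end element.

b1 stroke at J1  (Se1 (Se) sets effort on bond)
b0 stroke at I1  (common-e at J1 fixed by 1)
b2 stroke at I2  (common-e at J1 fixed by 1)
b3 stroke at I3  (J1: bond 1 brought effort, rest push out)
b4 stroke at R1  (J1: bond 1 brought effort, rest push out)

#0 →I1
#1 →J1
#2 →I2
#3 →I3
#4 →R1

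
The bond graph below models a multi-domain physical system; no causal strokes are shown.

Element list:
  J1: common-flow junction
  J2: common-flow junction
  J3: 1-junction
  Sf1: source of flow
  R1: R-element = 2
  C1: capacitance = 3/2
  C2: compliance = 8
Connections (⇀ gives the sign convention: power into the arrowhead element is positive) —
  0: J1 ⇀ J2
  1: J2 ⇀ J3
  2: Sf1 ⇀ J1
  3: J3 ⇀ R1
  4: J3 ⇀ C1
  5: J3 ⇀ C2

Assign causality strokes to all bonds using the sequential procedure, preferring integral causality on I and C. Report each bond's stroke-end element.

β0 →J1
β1 →J2
β2 →Sf1
β3 →J3
β4 →J3
β5 →J3

β2 stroke at Sf1  (Sf1: flow source, stroke at near end)
β0 stroke at J1  (J1: bond 2 brought flow, rest push out)
β1 stroke at J2  (1-jn J2 has f-setter on 0)
β3 stroke at J3  (J3: bond 1 brought flow, rest push out)
β4 stroke at J3  (1-jn J3 has f-setter on 1)
β5 stroke at J3  (1-jn J3 has f-setter on 1)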